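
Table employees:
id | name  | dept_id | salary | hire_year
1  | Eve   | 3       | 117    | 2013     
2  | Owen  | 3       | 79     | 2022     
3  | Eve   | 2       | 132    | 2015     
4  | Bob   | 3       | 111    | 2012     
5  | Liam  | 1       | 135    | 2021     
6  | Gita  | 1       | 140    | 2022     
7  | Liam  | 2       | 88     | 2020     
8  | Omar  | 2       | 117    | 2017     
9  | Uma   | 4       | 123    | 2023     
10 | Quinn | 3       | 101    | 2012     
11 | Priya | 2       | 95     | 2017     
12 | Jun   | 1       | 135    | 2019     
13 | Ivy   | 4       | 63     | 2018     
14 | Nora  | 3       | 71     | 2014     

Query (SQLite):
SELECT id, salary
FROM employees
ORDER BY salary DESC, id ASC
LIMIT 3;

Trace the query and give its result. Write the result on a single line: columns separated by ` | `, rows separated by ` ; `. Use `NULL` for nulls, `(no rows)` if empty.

6 | 140 ; 5 | 135 ; 12 | 135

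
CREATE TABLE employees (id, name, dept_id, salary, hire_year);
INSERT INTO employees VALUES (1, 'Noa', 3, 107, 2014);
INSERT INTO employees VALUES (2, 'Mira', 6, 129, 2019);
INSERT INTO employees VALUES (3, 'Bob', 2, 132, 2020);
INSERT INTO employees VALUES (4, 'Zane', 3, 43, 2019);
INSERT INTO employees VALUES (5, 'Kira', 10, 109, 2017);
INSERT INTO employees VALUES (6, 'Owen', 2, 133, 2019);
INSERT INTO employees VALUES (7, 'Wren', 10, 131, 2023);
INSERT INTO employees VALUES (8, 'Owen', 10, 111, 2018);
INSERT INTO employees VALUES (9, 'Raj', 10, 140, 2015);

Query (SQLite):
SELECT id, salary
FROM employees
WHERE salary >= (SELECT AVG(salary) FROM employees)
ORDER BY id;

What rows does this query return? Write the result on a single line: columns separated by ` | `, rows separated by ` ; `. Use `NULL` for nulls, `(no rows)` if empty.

2 | 129 ; 3 | 132 ; 6 | 133 ; 7 | 131 ; 9 | 140

Scalar subquery: AVG(salary) over all employees rows = 115.0.
Keep rows where salary >= that value.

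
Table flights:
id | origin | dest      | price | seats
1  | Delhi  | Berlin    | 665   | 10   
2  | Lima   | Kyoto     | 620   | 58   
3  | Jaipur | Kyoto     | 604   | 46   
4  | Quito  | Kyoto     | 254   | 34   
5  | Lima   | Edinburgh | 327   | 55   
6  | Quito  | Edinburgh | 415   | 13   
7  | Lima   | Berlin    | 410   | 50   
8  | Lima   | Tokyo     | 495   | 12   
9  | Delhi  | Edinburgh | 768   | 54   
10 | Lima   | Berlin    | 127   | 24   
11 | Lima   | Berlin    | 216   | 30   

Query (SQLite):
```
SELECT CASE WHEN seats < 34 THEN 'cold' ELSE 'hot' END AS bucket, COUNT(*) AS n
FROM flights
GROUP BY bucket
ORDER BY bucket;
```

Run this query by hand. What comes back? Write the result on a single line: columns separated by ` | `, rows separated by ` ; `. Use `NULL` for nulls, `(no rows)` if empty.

cold | 5 ; hot | 6

Bucket rows by seats < 34 → 'cold' else 'hot'; count each bucket.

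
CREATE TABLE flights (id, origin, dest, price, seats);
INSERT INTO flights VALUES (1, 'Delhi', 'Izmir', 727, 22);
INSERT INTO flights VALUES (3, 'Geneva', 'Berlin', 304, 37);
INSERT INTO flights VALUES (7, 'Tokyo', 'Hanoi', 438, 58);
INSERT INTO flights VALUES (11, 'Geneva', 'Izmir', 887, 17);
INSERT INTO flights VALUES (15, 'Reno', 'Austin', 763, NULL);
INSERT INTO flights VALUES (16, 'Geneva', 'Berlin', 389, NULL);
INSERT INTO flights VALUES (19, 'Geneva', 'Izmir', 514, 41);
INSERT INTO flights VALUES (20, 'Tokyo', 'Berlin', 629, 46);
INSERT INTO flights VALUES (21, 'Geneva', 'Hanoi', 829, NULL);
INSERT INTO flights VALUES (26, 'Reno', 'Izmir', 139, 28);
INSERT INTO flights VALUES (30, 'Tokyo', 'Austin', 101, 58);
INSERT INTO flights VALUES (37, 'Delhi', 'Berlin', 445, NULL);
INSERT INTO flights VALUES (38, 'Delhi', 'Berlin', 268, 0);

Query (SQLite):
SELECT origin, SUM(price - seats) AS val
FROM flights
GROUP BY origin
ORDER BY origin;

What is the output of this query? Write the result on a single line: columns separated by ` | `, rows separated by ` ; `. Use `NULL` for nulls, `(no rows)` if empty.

For each row compute price - seats.
Group by origin; take SUM of the expression per group.
  Delhi: ids {1, 37, 38} → SUM(price - seats)=973
  Geneva: ids {3, 11, 16, 19, 21} → SUM(price - seats)=1610
  Reno: ids {15, 26} → SUM(price - seats)=111
  Tokyo: ids {7, 20, 30} → SUM(price - seats)=1006

Delhi | 973 ; Geneva | 1610 ; Reno | 111 ; Tokyo | 1006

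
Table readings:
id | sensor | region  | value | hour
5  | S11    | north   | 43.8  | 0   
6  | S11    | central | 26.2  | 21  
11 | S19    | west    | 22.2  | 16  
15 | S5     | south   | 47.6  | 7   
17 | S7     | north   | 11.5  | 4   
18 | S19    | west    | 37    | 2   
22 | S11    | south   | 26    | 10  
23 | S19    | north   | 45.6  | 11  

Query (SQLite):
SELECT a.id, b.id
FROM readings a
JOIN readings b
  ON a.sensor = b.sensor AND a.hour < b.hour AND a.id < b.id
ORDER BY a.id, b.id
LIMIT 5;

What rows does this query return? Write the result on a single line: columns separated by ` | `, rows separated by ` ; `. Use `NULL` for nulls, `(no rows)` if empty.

Pairs (a,b) with same sensor, a.hour < b.hour, a.id < b.id.
sensor groups: S11:{5,6,22} S19:{11,18,23} S5:{15} S7:{17}
Ordered by (a.id, b.id); first 5.

5 | 6 ; 5 | 22 ; 18 | 23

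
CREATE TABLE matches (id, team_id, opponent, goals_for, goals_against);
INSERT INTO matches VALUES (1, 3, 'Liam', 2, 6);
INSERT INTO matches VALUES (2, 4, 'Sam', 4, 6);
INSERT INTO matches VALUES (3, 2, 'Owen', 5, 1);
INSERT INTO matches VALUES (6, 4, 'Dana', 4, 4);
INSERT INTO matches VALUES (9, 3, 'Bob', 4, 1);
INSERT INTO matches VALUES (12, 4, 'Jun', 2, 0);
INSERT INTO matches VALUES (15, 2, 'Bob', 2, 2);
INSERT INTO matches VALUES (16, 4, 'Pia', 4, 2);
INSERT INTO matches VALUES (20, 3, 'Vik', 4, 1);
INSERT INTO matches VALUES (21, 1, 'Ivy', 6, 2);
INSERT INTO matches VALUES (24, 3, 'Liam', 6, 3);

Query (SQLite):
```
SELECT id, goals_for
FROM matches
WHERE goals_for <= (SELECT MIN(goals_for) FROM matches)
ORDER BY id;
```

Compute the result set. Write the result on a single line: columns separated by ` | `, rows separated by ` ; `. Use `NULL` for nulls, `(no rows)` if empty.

Scalar subquery: MIN(goals_for) over all matches rows = 2.
Keep rows where goals_for <= that value.

1 | 2 ; 12 | 2 ; 15 | 2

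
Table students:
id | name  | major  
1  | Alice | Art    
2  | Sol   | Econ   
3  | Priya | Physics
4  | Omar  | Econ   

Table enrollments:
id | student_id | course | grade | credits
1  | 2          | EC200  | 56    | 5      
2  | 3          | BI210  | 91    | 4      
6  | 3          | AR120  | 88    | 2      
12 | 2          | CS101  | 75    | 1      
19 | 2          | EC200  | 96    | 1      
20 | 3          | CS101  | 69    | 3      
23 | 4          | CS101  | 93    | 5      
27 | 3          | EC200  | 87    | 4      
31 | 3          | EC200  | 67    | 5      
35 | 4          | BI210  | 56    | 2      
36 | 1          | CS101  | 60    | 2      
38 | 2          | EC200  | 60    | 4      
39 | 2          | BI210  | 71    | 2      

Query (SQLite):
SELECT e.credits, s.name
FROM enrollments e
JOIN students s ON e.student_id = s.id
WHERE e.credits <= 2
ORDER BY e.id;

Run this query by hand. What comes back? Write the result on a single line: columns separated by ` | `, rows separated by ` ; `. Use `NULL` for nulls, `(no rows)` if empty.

Each enrollments row matches the students row where student_id = students.id.
Then keep rows with e.credits <= 2.

2 | Priya ; 1 | Sol ; 1 | Sol ; 2 | Omar ; 2 | Alice ; 2 | Sol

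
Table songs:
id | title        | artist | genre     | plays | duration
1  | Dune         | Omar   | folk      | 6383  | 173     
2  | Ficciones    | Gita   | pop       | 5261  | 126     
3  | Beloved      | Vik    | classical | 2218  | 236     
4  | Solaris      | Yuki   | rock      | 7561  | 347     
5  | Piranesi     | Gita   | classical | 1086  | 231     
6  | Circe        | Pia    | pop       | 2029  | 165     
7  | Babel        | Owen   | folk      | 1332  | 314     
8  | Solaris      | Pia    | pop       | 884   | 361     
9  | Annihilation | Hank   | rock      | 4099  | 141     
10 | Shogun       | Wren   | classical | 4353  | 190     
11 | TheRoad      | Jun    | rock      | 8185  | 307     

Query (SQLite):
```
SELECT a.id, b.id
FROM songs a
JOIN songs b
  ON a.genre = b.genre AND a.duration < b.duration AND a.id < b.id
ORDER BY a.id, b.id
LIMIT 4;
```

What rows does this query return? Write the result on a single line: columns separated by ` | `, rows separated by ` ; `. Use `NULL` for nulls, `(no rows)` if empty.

1 | 7 ; 2 | 6 ; 2 | 8 ; 6 | 8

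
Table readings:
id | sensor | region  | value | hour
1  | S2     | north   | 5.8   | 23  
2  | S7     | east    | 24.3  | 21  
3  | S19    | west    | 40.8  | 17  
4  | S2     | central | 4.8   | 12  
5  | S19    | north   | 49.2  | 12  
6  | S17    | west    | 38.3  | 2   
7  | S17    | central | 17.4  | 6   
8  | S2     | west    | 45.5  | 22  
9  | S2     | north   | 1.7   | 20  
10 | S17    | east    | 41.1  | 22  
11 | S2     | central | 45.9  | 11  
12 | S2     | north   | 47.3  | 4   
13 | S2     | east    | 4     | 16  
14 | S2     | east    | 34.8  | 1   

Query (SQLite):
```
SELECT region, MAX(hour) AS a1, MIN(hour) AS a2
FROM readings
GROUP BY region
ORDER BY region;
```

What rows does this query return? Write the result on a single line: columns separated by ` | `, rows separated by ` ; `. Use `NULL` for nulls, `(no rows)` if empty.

central | 12 | 6 ; east | 22 | 1 ; north | 23 | 4 ; west | 22 | 2

Group readings by region.
Per group compute: MAX(hour), MIN(hour).
  central: ids {4, 7, 11} → MAX(hour)=12, MIN(hour)=6
  east: ids {2, 10, 13, 14} → MAX(hour)=22, MIN(hour)=1
  north: ids {1, 5, 9, 12} → MAX(hour)=23, MIN(hour)=4
  west: ids {3, 6, 8} → MAX(hour)=22, MIN(hour)=2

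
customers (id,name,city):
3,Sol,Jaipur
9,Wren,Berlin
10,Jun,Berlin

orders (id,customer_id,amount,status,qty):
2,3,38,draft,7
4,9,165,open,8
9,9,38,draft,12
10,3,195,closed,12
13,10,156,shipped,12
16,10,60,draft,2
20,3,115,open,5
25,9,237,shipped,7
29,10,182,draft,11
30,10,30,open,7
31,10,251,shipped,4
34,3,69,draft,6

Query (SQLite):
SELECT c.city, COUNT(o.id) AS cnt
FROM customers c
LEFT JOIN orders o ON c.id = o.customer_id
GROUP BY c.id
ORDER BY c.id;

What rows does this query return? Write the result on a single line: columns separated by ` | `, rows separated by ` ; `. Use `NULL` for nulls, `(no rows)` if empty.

LEFT JOIN keeps every customers row; unmatched ones get NULL for orders columns.
Group by customers.id and compute COUNT(o.id). COUNT(col) of an all-NULL group is 0.
  3: ids {2, 10, 20, 34} → COUNT(o.id)=4
  9: ids {4, 9, 25} → COUNT(o.id)=3
  10: ids {13, 16, 29, 30, 31} → COUNT(o.id)=5

Jaipur | 4 ; Berlin | 3 ; Berlin | 5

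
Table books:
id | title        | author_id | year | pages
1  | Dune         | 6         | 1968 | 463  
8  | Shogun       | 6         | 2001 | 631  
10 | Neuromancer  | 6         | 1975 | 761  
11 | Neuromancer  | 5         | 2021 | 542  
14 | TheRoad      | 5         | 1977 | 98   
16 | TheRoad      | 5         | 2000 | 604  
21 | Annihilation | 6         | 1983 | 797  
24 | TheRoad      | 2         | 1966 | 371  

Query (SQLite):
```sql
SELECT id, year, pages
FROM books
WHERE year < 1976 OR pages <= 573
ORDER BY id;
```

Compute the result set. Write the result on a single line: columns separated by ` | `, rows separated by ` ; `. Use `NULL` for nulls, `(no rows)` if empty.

1 | 1968 | 463 ; 10 | 1975 | 761 ; 11 | 2021 | 542 ; 14 | 1977 | 98 ; 24 | 1966 | 371

year < 1976: ids {1, 10, 24}
pages <= 573: ids {1, 11, 14, 24}
Combine with OR.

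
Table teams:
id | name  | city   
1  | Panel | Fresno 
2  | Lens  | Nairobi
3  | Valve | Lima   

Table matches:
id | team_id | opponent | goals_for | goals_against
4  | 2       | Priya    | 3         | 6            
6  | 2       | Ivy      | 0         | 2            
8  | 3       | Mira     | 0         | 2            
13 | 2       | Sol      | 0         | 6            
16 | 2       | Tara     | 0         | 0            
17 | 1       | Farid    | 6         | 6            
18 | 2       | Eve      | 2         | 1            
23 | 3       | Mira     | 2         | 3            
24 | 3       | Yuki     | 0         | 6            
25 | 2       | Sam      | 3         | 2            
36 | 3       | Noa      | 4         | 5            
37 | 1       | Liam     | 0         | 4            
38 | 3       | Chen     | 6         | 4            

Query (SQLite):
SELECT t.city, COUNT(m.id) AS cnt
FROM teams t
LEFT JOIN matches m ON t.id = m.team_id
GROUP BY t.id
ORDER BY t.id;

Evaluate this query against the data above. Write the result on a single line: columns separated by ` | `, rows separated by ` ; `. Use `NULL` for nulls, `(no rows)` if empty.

LEFT JOIN keeps every teams row; unmatched ones get NULL for matches columns.
Group by teams.id and compute COUNT(m.id). COUNT(col) of an all-NULL group is 0.
  1: ids {17, 37} → COUNT(m.id)=2
  2: ids {4, 6, 13, 16, 18, 25} → COUNT(m.id)=6
  3: ids {8, 23, 24, 36, 38} → COUNT(m.id)=5

Fresno | 2 ; Nairobi | 6 ; Lima | 5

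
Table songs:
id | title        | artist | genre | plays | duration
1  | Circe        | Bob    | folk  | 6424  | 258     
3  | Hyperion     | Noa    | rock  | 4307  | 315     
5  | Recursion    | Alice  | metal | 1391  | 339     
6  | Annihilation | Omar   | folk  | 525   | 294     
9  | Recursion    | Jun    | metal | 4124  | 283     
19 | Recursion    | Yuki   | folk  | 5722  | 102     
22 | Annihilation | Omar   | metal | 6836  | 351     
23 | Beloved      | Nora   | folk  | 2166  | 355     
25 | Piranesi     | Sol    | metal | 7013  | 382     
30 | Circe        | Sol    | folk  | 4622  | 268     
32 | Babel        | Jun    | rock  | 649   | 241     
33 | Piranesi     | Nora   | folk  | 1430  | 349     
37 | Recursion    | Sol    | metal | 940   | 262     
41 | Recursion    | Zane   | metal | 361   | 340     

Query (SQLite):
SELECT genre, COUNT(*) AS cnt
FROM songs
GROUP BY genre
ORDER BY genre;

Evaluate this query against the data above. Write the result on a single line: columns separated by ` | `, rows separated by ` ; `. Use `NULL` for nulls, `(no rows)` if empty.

folk | 6 ; metal | 6 ; rock | 2

Partition songs by genre; compute COUNT(*) within each group.
  folk: ids {1, 6, 19, 23, 30, 33} → COUNT(*)=6
  metal: ids {5, 9, 22, 25, 37, 41} → COUNT(*)=6
  rock: ids {3, 32} → COUNT(*)=2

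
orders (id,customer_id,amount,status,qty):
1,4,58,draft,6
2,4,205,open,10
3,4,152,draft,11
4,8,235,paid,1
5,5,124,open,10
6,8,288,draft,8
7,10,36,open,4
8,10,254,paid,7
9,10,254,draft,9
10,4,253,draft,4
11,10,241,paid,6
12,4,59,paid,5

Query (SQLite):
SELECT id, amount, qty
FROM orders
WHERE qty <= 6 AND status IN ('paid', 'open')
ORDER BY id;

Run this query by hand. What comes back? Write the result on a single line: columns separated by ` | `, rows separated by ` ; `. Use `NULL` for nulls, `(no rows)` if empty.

4 | 235 | 1 ; 7 | 36 | 4 ; 11 | 241 | 6 ; 12 | 59 | 5

qty <= 6: ids {1, 4, 7, 10, 11, 12}
status IN ('paid', 'open'): ids {2, 4, 5, 7, 8, 11, 12}
Combine with AND.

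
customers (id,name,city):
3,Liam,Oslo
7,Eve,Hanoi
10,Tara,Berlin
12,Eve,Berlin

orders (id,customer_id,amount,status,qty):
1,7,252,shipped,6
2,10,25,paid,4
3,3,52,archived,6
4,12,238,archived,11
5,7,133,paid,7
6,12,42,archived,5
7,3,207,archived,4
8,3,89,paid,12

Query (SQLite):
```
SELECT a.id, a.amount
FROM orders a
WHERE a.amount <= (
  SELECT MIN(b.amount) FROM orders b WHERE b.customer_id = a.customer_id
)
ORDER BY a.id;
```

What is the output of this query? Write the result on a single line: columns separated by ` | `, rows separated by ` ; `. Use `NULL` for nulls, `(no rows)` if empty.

For each orders row a, compute MIN(amount) over rows sharing a.customer_id.
Keep row a if a.amount <= that per-group MIN.
  customer_id=3: MIN(amount) = 52
  customer_id=7: MIN(amount) = 133
  customer_id=10: MIN(amount) = 25
  customer_id=12: MIN(amount) = 42

2 | 25 ; 3 | 52 ; 5 | 133 ; 6 | 42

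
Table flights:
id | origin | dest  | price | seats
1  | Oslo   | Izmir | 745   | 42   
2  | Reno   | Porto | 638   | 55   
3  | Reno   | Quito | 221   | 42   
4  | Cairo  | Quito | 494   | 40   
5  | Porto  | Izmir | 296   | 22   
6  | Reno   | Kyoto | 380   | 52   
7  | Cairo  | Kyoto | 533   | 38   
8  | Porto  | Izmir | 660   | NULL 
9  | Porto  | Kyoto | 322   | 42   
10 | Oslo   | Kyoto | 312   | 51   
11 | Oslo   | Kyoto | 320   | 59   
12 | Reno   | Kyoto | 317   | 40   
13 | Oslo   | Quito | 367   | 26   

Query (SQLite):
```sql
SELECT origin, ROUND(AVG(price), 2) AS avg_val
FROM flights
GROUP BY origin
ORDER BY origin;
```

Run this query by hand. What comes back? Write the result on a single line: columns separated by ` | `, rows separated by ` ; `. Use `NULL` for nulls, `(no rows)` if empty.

Partition flights by origin; compute ROUND(AVG(price), 2) within each group.
  Cairo: ids {4, 7} → ROUND(AVG(price), 2)=513.5
  Oslo: ids {1, 10, 11, 13} → ROUND(AVG(price), 2)=436
  Porto: ids {5, 8, 9} → ROUND(AVG(price), 2)=426
  Reno: ids {2, 3, 6, 12} → ROUND(AVG(price), 2)=389

Cairo | 513.5 ; Oslo | 436 ; Porto | 426 ; Reno | 389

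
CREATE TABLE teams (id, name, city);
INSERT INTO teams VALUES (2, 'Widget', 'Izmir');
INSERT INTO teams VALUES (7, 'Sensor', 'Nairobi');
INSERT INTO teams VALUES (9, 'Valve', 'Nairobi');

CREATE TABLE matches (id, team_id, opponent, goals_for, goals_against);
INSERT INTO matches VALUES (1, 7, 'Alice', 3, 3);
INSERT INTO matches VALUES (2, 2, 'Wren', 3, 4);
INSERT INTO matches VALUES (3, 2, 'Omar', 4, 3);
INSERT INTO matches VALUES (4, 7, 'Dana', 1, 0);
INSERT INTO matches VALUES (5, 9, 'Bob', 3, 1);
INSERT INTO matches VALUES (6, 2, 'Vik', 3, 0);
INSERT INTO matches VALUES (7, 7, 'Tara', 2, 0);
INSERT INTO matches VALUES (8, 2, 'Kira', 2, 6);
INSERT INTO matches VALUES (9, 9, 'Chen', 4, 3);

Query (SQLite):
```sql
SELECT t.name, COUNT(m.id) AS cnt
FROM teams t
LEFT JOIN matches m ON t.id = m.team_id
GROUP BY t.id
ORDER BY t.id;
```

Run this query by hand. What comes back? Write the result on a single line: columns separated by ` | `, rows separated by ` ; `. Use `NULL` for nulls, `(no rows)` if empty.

Widget | 4 ; Sensor | 3 ; Valve | 2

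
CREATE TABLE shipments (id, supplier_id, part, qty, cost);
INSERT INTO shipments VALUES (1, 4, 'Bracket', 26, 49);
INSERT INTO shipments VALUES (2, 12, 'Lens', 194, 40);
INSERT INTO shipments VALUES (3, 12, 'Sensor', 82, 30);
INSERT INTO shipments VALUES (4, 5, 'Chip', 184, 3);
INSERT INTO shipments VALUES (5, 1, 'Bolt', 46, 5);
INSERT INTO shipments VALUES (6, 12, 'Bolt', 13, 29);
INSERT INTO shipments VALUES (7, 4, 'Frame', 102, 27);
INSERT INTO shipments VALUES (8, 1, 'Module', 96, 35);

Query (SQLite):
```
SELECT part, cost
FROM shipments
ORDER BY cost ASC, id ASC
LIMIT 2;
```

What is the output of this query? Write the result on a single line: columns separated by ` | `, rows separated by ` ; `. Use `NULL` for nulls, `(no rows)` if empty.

Sort by cost asc, tiebreak id asc: (3, id=4), (5, id=5), (27, id=7), (29, id=6), (30, id=3) …. Take first 2.

Chip | 3 ; Bolt | 5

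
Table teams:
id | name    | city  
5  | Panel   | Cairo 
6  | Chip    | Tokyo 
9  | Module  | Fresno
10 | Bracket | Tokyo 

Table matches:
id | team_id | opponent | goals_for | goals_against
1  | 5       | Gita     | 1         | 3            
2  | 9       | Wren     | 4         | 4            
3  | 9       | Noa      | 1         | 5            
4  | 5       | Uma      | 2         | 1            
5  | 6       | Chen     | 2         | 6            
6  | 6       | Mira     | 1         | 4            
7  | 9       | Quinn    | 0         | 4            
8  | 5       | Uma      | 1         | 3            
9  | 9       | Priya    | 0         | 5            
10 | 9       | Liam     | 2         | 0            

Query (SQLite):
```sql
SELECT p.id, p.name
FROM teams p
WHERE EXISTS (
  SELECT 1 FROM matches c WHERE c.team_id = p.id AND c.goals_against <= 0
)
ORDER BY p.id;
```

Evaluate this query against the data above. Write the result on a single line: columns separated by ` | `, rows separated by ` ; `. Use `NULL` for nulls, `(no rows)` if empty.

For each teams row, check whether any matches with matching team_id has goals_against <= 0.
Keep rows where that is true.

9 | Module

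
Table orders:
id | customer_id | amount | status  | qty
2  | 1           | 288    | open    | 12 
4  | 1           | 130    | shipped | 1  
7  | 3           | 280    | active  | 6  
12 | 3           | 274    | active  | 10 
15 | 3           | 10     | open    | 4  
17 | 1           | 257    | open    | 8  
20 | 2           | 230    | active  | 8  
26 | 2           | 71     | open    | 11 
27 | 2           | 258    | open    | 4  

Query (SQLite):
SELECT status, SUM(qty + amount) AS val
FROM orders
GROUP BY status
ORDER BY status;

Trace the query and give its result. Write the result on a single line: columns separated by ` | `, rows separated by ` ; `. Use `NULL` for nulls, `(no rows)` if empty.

For each row compute qty + amount.
Group by status; take SUM of the expression per group.
  active: ids {7, 12, 20} → SUM(qty + amount)=808
  open: ids {2, 15, 17, 26, 27} → SUM(qty + amount)=923
  shipped: ids {4} → SUM(qty + amount)=131

active | 808 ; open | 923 ; shipped | 131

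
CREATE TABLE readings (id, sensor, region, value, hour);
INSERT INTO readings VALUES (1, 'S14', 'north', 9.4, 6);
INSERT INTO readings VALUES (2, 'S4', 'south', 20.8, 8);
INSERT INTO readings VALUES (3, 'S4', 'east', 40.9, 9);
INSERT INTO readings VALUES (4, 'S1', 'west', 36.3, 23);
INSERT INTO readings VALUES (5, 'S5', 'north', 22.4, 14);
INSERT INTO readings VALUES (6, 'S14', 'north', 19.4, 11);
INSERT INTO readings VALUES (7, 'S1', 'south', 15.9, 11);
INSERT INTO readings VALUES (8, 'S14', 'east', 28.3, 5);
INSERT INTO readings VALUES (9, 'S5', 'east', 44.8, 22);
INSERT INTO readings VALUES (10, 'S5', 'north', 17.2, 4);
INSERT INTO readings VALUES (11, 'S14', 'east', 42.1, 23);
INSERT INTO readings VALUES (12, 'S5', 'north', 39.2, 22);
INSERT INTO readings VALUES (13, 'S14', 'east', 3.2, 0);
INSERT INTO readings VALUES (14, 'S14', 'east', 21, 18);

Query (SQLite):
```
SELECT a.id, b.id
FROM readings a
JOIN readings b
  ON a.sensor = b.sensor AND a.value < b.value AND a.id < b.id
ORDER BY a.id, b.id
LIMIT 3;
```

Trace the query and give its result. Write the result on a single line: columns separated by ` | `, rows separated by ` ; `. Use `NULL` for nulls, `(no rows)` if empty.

1 | 6 ; 1 | 8 ; 1 | 11

Pairs (a,b) with same sensor, a.value < b.value, a.id < b.id.
sensor groups: S1:{4,7} S14:{1,6,8,11,13,14} S4:{2,3} S5:{5,9,10,12}
Ordered by (a.id, b.id); first 3.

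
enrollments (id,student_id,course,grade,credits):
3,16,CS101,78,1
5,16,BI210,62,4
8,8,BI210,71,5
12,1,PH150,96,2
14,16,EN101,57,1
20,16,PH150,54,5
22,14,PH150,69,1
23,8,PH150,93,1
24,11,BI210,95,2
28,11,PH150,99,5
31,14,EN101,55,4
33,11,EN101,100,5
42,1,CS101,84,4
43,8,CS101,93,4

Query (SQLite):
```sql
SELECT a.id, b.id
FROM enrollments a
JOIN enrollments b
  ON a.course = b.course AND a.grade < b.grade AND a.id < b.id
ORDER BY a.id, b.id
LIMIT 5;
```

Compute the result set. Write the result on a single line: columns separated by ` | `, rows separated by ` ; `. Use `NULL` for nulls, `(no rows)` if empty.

Pairs (a,b) with same course, a.grade < b.grade, a.id < b.id.
course groups: BI210:{5,8,24} CS101:{3,42,43} EN101:{14,31,33} PH150:{12,20,22,23,28}
Ordered by (a.id, b.id); first 5.

3 | 42 ; 3 | 43 ; 5 | 8 ; 5 | 24 ; 8 | 24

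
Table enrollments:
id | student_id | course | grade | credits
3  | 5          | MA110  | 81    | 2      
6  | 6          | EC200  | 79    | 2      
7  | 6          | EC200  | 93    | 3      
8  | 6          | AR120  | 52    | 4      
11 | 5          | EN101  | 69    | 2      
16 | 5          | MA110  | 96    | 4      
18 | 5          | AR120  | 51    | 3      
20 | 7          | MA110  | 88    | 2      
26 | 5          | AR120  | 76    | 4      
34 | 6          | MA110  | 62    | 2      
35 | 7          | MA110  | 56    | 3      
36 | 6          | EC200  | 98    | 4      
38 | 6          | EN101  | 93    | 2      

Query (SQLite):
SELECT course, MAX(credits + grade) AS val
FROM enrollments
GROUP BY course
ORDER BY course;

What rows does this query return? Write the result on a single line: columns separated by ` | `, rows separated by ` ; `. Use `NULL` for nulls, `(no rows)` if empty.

For each row compute credits + grade.
Group by course; take MAX of the expression per group.
  AR120: ids {8, 18, 26} → MAX(credits + grade)=80
  EC200: ids {6, 7, 36} → MAX(credits + grade)=102
  EN101: ids {11, 38} → MAX(credits + grade)=95
  MA110: ids {3, 16, 20, 34, 35} → MAX(credits + grade)=100

AR120 | 80 ; EC200 | 102 ; EN101 | 95 ; MA110 | 100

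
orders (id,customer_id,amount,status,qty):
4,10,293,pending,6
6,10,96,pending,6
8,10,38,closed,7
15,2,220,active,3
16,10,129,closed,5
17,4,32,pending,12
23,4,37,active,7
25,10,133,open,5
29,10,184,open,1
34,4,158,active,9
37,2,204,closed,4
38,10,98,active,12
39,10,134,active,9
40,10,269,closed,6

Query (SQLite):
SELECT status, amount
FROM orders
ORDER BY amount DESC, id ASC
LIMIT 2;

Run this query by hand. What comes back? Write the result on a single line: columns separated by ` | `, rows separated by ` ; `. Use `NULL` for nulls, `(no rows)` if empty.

pending | 293 ; closed | 269

Sort by amount desc, tiebreak id asc: (293, id=4), (269, id=40), (220, id=15), (204, id=37), (184, id=29) …. Take first 2.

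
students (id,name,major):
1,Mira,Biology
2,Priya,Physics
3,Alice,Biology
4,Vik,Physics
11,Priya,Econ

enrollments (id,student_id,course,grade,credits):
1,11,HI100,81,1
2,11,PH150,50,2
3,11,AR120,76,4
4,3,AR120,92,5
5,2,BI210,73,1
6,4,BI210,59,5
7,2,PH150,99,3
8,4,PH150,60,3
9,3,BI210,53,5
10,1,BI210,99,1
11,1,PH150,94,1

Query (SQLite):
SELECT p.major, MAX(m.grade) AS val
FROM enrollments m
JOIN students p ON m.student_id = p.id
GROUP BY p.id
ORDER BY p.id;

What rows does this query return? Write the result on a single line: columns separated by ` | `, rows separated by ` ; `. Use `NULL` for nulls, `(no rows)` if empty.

Join each enrollments row to its students via student_id.
Group joined rows by students.id; compute MAX(m.grade) per group.
  1: ids {10, 11} → MAX(m.grade)=99
  2: ids {5, 7} → MAX(m.grade)=99
  3: ids {4, 9} → MAX(m.grade)=92
  4: ids {6, 8} → MAX(m.grade)=60
  11: ids {1, 2, 3} → MAX(m.grade)=81

Biology | 99 ; Physics | 99 ; Biology | 92 ; Physics | 60 ; Econ | 81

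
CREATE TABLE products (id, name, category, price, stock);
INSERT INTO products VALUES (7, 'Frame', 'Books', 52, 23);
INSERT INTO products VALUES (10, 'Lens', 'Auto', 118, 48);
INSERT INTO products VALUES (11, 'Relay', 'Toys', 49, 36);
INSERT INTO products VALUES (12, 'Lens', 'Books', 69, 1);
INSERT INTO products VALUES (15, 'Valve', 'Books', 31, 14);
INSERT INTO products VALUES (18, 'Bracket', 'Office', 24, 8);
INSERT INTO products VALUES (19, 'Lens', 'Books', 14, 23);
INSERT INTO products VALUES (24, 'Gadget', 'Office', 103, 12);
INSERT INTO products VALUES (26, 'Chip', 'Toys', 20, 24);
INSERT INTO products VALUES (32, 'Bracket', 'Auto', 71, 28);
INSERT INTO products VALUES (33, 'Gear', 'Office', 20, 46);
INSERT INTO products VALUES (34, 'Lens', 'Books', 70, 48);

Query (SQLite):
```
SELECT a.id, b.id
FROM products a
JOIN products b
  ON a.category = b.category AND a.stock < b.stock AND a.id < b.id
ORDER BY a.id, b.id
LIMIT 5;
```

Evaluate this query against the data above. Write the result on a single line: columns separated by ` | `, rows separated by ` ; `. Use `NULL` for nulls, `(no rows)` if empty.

7 | 34 ; 12 | 15 ; 12 | 19 ; 12 | 34 ; 15 | 19

Pairs (a,b) with same category, a.stock < b.stock, a.id < b.id.
category groups: Auto:{10,32} Books:{7,12,15,19,34} Office:{18,24,33} Toys:{11,26}
Ordered by (a.id, b.id); first 5.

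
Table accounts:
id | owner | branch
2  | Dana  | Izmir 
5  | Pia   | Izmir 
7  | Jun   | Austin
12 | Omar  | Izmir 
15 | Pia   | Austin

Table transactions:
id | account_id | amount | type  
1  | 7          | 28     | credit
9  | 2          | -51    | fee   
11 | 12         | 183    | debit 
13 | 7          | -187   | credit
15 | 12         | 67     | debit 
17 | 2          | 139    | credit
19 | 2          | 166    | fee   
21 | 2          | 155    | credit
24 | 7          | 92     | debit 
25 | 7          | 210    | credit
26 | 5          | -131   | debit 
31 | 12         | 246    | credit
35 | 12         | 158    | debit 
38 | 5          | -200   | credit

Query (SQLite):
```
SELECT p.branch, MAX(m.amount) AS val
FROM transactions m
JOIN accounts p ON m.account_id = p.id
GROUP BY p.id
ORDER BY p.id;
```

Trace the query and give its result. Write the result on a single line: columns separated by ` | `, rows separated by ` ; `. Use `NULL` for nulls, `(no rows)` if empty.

Izmir | 166 ; Izmir | -131 ; Austin | 210 ; Izmir | 246

Join each transactions row to its accounts via account_id.
Group joined rows by accounts.id; compute MAX(m.amount) per group.
  2: ids {9, 17, 19, 21} → MAX(m.amount)=166
  5: ids {26, 38} → MAX(m.amount)=-131
  7: ids {1, 13, 24, 25} → MAX(m.amount)=210
  12: ids {11, 15, 31, 35} → MAX(m.amount)=246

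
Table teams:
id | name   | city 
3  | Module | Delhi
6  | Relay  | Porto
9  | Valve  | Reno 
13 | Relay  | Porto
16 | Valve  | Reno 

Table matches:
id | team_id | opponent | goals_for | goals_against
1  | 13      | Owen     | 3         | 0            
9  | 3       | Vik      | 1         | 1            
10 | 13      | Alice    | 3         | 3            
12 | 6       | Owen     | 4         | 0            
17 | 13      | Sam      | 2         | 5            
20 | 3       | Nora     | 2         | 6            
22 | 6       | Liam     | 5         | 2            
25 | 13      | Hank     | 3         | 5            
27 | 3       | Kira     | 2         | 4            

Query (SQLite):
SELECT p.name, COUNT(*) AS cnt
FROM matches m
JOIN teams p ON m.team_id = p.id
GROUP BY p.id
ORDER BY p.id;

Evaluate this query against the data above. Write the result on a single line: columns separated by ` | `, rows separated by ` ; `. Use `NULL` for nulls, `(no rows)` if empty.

Module | 3 ; Relay | 2 ; Relay | 4

Join each matches row to its teams via team_id.
Group joined rows by teams.id; compute COUNT(*) per group.
  3: ids {9, 20, 27} → COUNT(*)=3
  6: ids {12, 22} → COUNT(*)=2
  13: ids {1, 10, 17, 25} → COUNT(*)=4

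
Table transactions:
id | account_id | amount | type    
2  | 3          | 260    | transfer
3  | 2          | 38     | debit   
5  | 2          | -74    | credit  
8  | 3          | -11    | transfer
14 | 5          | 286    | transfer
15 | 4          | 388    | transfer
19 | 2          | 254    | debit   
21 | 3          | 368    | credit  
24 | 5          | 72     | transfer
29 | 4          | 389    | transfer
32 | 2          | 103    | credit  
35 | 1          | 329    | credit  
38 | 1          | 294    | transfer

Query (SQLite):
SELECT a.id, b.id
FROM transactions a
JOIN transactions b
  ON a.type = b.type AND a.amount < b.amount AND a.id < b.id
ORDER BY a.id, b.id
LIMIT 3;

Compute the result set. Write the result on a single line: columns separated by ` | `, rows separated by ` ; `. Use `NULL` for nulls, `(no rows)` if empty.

2 | 14 ; 2 | 15 ; 2 | 29

Pairs (a,b) with same type, a.amount < b.amount, a.id < b.id.
type groups: credit:{5,21,32,35} debit:{3,19} transfer:{2,8,14,15,24,29,38}
Ordered by (a.id, b.id); first 3.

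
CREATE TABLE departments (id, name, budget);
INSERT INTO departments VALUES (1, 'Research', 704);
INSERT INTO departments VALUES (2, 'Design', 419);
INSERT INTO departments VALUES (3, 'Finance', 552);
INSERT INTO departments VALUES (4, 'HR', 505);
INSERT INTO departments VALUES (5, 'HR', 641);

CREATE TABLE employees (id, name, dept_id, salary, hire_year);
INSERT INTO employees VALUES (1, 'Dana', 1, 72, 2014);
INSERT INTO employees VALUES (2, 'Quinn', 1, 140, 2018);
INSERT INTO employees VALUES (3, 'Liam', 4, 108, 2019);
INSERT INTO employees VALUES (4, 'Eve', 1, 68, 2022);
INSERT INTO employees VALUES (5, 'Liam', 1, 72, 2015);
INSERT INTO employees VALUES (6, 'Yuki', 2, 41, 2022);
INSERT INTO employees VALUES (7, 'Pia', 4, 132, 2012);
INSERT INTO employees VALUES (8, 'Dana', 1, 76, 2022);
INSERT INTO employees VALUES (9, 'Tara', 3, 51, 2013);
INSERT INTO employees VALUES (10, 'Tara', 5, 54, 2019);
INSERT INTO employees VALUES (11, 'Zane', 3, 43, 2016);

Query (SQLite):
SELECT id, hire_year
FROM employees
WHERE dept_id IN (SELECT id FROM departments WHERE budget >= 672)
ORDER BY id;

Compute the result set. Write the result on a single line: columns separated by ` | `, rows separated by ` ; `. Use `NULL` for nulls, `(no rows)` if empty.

Inner query: departments.id where budget >= 672.
Outer: keep employees rows whose dept_id is in that set.
Inner query → {1}

1 | 2014 ; 2 | 2018 ; 4 | 2022 ; 5 | 2015 ; 8 | 2022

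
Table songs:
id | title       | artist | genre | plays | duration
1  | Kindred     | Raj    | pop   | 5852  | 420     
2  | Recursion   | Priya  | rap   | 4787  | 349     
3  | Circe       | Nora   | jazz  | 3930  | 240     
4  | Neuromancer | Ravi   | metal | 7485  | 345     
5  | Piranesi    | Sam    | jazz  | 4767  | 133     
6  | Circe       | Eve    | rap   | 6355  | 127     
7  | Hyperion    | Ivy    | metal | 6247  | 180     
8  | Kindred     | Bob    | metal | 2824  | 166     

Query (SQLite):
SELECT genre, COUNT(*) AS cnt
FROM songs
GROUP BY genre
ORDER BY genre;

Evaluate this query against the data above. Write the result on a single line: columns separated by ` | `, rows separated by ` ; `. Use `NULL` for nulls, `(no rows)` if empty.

Partition songs by genre; compute COUNT(*) within each group.
  jazz: ids {3, 5} → COUNT(*)=2
  metal: ids {4, 7, 8} → COUNT(*)=3
  pop: ids {1} → COUNT(*)=1
  rap: ids {2, 6} → COUNT(*)=2

jazz | 2 ; metal | 3 ; pop | 1 ; rap | 2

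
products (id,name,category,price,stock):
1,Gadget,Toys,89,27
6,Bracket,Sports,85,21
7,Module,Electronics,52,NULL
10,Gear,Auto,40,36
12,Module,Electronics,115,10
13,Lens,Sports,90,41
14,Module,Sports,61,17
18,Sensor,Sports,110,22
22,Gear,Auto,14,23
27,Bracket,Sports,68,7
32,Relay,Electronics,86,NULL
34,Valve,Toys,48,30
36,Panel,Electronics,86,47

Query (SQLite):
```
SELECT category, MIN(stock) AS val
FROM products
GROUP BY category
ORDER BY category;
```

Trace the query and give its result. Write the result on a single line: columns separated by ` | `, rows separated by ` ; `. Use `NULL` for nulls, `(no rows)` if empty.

Partition products by category; compute MIN(stock) within each group.
  Auto: ids {10, 22} → MIN(stock)=23
  Electronics: ids {7, 12, 32, 36} → MIN(stock)=10
  Sports: ids {6, 13, 14, 18, 27} → MIN(stock)=7
  Toys: ids {1, 34} → MIN(stock)=27

Auto | 23 ; Electronics | 10 ; Sports | 7 ; Toys | 27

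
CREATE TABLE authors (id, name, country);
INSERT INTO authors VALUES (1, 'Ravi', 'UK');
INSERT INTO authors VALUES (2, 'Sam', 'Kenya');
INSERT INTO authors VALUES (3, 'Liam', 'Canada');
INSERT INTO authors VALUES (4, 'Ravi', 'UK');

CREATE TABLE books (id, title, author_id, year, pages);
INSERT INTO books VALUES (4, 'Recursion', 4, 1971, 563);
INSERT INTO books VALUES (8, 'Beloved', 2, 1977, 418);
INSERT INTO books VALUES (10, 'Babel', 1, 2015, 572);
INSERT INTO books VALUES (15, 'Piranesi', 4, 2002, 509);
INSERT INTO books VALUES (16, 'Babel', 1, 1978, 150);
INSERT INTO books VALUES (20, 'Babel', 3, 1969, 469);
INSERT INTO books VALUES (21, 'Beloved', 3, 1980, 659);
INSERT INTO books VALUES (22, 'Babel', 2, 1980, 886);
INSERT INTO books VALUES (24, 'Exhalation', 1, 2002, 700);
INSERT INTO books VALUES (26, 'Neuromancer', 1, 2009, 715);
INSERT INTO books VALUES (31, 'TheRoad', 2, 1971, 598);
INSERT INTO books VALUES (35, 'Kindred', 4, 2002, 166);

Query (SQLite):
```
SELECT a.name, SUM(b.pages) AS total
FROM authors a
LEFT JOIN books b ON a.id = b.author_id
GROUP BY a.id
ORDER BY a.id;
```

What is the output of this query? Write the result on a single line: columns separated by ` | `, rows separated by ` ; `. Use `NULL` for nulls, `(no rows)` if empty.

Ravi | 2137 ; Sam | 1902 ; Liam | 1128 ; Ravi | 1238

LEFT JOIN keeps every authors row; unmatched ones get NULL for books columns.
Group by authors.id and compute SUM(b.pages). SUM over an all-NULL group is NULL.
  1: ids {10, 16, 24, 26} → SUM(b.pages)=2137
  2: ids {8, 22, 31} → SUM(b.pages)=1902
  3: ids {20, 21} → SUM(b.pages)=1128
  4: ids {4, 15, 35} → SUM(b.pages)=1238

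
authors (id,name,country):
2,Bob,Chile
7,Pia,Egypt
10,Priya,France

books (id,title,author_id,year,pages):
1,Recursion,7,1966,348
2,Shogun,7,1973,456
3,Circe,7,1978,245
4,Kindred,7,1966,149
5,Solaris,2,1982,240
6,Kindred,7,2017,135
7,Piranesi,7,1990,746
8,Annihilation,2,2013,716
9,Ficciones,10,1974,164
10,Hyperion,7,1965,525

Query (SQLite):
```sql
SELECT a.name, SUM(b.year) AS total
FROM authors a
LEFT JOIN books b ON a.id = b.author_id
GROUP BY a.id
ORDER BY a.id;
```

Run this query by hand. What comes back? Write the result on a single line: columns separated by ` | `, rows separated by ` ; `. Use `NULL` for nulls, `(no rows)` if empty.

LEFT JOIN keeps every authors row; unmatched ones get NULL for books columns.
Group by authors.id and compute SUM(b.year). SUM over an all-NULL group is NULL.
  2: ids {5, 8} → SUM(b.year)=3995
  7: ids {1, 2, 3, 4, 6, 7, 10} → SUM(b.year)=13855
  10: ids {9} → SUM(b.year)=1974

Bob | 3995 ; Pia | 13855 ; Priya | 1974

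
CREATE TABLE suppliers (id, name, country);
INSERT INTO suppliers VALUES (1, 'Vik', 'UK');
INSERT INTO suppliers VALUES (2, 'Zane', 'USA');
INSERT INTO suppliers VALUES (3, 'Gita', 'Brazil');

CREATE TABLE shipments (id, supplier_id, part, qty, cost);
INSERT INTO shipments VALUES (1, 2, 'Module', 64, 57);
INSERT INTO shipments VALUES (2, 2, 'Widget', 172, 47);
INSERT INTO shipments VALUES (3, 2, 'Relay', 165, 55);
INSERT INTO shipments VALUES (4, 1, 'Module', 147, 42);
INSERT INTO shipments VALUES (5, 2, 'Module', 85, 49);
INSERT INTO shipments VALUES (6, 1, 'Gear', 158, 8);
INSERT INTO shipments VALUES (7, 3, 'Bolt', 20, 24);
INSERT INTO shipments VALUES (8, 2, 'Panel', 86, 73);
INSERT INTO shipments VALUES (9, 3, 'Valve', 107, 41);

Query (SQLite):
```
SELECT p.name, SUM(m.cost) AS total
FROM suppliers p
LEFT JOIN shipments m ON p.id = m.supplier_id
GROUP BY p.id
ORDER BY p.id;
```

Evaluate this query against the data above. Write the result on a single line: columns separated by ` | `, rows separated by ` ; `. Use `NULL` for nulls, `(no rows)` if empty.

LEFT JOIN keeps every suppliers row; unmatched ones get NULL for shipments columns.
Group by suppliers.id and compute SUM(m.cost). SUM over an all-NULL group is NULL.
  1: ids {4, 6} → SUM(m.cost)=50
  2: ids {1, 2, 3, 5, 8} → SUM(m.cost)=281
  3: ids {7, 9} → SUM(m.cost)=65

Vik | 50 ; Zane | 281 ; Gita | 65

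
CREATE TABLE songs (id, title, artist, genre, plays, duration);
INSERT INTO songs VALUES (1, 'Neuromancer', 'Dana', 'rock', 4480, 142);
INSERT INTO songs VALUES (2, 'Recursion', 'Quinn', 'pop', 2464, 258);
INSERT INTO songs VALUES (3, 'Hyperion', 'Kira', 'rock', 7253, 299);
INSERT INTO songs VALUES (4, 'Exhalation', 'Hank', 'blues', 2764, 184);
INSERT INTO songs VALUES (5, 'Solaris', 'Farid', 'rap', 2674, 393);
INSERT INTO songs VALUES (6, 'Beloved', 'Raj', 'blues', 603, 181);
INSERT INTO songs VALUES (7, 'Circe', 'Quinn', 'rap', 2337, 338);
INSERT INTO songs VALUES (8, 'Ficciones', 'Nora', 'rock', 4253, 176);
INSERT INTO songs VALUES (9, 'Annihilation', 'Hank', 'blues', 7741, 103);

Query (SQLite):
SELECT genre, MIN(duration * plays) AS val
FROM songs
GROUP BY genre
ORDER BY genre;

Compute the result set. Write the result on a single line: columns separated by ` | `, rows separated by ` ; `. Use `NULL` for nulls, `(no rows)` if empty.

For each row compute duration * plays.
Group by genre; take MIN of the expression per group.
  blues: ids {4, 6, 9} → MIN(duration * plays)=109143
  pop: ids {2} → MIN(duration * plays)=635712
  rap: ids {5, 7} → MIN(duration * plays)=789906
  rock: ids {1, 3, 8} → MIN(duration * plays)=636160

blues | 109143 ; pop | 635712 ; rap | 789906 ; rock | 636160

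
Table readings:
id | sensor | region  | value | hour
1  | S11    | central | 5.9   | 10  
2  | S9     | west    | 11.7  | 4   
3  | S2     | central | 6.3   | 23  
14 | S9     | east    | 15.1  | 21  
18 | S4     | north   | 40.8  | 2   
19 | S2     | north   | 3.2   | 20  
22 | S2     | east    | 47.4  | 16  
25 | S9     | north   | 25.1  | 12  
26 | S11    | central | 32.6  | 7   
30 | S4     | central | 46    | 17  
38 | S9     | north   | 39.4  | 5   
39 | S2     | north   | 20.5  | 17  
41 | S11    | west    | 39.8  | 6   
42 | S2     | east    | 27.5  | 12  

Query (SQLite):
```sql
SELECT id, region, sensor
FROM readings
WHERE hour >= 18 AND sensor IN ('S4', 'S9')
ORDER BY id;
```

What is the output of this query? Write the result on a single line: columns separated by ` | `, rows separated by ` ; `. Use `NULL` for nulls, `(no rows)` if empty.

hour >= 18: ids {3, 14, 19}
sensor IN ('S4', 'S9'): ids {2, 14, 18, 25, 30, 38}
Combine with AND.

14 | east | S9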